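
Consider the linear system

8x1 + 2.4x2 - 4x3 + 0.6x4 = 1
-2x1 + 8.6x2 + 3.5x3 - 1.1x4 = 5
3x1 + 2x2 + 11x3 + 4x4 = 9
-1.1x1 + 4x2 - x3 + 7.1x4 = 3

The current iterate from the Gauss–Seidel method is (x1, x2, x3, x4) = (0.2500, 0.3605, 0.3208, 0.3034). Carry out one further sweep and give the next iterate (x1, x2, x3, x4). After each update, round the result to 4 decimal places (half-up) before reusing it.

(0.1545, 0.5256, 0.5702, 0.2307)

One sweep:
  x1 = (1 - (2.4)·0.3605 - (-4)·0.3208 - (0.6)·0.3034) / (8) = 0.1545
  x2 = (5 - (-2)·0.1545 - (3.5)·0.3208 - (-1.1)·0.3034) / (8.6) = 0.5256
  x3 = (9 - (3)·0.1545 - (2)·0.5256 - (4)·0.3034) / (11) = 0.5702
  x4 = (3 - (-1.1)·0.1545 - (4)·0.5256 - (-1)·0.5702) / (7.1) = 0.2307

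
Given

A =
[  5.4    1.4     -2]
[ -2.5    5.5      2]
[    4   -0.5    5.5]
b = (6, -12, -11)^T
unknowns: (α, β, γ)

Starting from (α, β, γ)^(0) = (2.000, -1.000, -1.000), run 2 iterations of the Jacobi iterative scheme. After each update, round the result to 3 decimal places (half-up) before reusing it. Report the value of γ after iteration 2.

-2.810

Iteration 1:
  α = (6 - (1.4)·-1.000 - (-2)·-1.000) / (5.4) = 1.000
  β = (-12 - (-2.5)·2.000 - (2)·-1.000) / (5.5) = -0.909
  γ = (-11 - (4)·2.000 - (-0.5)·-1.000) / (5.5) = -3.545
Iteration 2:
  α = (6 - (1.4)·-0.909 - (-2)·-3.545) / (5.4) = 0.034
  β = (-12 - (-2.5)·1.000 - (2)·-3.545) / (5.5) = -0.438
  γ = (-11 - (4)·1.000 - (-0.5)·-0.909) / (5.5) = -2.810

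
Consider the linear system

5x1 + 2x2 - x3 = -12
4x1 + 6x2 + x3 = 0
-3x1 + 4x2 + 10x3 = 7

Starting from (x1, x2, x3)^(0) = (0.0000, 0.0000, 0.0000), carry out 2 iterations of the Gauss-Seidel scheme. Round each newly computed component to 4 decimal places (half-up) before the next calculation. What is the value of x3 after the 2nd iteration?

Iteration 1:
  x1 = (-12 - (2)·0.0000 - (-1)·0.0000) / (5) = -2.4000
  x2 = (0 - (4)·-2.4000 - (1)·0.0000) / (6) = 1.6000
  x3 = (7 - (-3)·-2.4000 - (4)·1.6000) / (10) = -0.6600
Iteration 2:
  x1 = (-12 - (2)·1.6000 - (-1)·-0.6600) / (5) = -3.1720
  x2 = (0 - (4)·-3.1720 - (1)·-0.6600) / (6) = 2.2247
  x3 = (7 - (-3)·-3.1720 - (4)·2.2247) / (10) = -1.1415

-1.1415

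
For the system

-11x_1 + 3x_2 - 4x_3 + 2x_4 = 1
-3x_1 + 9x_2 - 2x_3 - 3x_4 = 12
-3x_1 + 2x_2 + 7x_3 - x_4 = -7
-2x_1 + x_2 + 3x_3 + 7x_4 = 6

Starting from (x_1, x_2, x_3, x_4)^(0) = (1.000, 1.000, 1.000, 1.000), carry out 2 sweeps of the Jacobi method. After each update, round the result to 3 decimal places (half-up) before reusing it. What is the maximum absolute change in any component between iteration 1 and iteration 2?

0.879

Iteration 1:
  x_1 = (1 - (3)·1.000 - (-4)·1.000 - (2)·1.000) / (-11) = 0.000
  x_2 = (12 - (-3)·1.000 - (-2)·1.000 - (-3)·1.000) / (9) = 2.222
  x_3 = (-7 - (-3)·1.000 - (2)·1.000 - (-1)·1.000) / (7) = -0.714
  x_4 = (6 - (-2)·1.000 - (1)·1.000 - (3)·1.000) / (7) = 0.571
Iteration 2:
  x_1 = (1 - (3)·2.222 - (-4)·-0.714 - (2)·0.571) / (-11) = 0.879
  x_2 = (12 - (-3)·0.000 - (-2)·-0.714 - (-3)·0.571) / (9) = 1.365
  x_3 = (-7 - (-3)·0.000 - (2)·2.222 - (-1)·0.571) / (7) = -1.553
  x_4 = (6 - (-2)·0.000 - (1)·2.222 - (3)·-0.714) / (7) = 0.846
Change: (0.879, -0.857, -0.839, 0.275) → max |·| = 0.879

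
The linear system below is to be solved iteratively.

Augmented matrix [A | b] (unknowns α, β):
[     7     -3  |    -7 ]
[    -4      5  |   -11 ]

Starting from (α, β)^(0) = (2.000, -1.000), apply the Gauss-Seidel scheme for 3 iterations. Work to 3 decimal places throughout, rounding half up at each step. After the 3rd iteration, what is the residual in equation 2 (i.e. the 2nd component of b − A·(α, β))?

Iteration 1:
  α = (-7 - (-3)·-1.000) / (7) = -1.429
  β = (-11 - (-4)·-1.429) / (5) = -3.343
Iteration 2:
  α = (-7 - (-3)·-3.343) / (7) = -2.433
  β = (-11 - (-4)·-2.433) / (5) = -4.146
Iteration 3:
  α = (-7 - (-3)·-4.146) / (7) = -2.777
  β = (-11 - (-4)·-2.777) / (5) = -4.422
Residual b − A·x = (-0.827, 0.002)

0.002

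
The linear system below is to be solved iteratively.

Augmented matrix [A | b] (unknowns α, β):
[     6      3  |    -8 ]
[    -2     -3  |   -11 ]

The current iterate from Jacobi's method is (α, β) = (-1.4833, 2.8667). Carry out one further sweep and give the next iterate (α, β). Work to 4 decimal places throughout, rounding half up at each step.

(-2.7667, 4.6555)

One sweep:
  α = (-8 - (3)·2.8667) / (6) = -2.7667
  β = (-11 - (-2)·-1.4833) / (-3) = 4.6555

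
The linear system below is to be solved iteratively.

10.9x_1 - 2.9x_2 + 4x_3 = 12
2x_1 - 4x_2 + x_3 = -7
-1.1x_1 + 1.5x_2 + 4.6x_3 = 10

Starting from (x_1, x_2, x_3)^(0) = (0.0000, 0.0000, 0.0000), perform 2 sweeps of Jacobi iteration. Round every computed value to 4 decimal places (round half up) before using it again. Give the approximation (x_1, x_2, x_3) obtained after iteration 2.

Iteration 1:
  x_1 = (12 - (-2.9)·0.0000 - (4)·0.0000) / (10.9) = 1.1009
  x_2 = (-7 - (2)·0.0000 - (1)·0.0000) / (-4) = 1.7500
  x_3 = (10 - (-1.1)·0.0000 - (1.5)·0.0000) / (4.6) = 2.1739
Iteration 2:
  x_1 = (12 - (-2.9)·1.7500 - (4)·2.1739) / (10.9) = 0.7688
  x_2 = (-7 - (2)·1.1009 - (1)·2.1739) / (-4) = 2.8439
  x_3 = (10 - (-1.1)·1.1009 - (1.5)·1.7500) / (4.6) = 1.8665

(0.7688, 2.8439, 1.8665)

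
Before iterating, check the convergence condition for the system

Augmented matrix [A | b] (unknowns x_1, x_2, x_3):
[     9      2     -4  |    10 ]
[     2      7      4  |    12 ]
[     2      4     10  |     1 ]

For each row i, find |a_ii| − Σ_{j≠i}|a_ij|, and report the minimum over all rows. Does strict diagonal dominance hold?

row 1: |9| − (2+4) = 3
row 2: |7| − (2+4) = 1
row 3: |10| − (2+4) = 4
minimum over rows = 1 → strictly diagonally dominant (convergence guaranteed)

1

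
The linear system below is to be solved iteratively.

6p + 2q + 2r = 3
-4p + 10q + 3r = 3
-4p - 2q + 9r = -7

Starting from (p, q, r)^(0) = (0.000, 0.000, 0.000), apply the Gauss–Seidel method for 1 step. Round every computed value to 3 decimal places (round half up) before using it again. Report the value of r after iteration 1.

-0.444

Iteration 1:
  p = (3 - (2)·0.000 - (2)·0.000) / (6) = 0.500
  q = (3 - (-4)·0.500 - (3)·0.000) / (10) = 0.500
  r = (-7 - (-4)·0.500 - (-2)·0.500) / (9) = -0.444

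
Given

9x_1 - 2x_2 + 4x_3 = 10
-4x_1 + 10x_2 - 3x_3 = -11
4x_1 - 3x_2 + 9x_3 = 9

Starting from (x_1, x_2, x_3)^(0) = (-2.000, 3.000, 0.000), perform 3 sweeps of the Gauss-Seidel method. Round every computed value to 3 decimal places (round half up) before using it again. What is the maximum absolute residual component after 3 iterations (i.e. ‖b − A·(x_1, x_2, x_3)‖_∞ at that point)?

Iteration 1:
  x_1 = (10 - (-2)·3.000 - (4)·0.000) / (9) = 1.778
  x_2 = (-11 - (-4)·1.778 - (-3)·0.000) / (10) = -0.389
  x_3 = (9 - (4)·1.778 - (-3)·-0.389) / (9) = 0.080
Iteration 2:
  x_1 = (10 - (-2)·-0.389 - (4)·0.080) / (9) = 0.989
  x_2 = (-11 - (-4)·0.989 - (-3)·0.080) / (10) = -0.680
  x_3 = (9 - (4)·0.989 - (-3)·-0.680) / (9) = 0.334
Iteration 3:
  x_1 = (10 - (-2)·-0.680 - (4)·0.334) / (9) = 0.812
  x_2 = (-11 - (-4)·0.812 - (-3)·0.334) / (10) = -0.675
  x_3 = (9 - (4)·0.812 - (-3)·-0.675) / (9) = 0.414
Residual b − A·x = (-0.314, 0.240, 0.001); ∞-norm = 0.314

0.314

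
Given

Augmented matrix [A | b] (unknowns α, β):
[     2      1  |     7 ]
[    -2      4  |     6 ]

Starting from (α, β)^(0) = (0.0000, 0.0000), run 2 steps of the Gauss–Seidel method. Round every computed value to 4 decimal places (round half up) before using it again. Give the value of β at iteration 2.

Iteration 1:
  α = (7 - (1)·0.0000) / (2) = 3.5000
  β = (6 - (-2)·3.5000) / (4) = 3.2500
Iteration 2:
  α = (7 - (1)·3.2500) / (2) = 1.8750
  β = (6 - (-2)·1.8750) / (4) = 2.4375

2.4375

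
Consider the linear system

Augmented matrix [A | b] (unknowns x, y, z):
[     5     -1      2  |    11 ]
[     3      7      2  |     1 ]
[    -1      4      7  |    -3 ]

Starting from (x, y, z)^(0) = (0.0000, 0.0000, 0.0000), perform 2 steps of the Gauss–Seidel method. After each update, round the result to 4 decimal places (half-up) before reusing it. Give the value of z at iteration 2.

Iteration 1:
  x = (11 - (-1)·0.0000 - (2)·0.0000) / (5) = 2.2000
  y = (1 - (3)·2.2000 - (2)·0.0000) / (7) = -0.8000
  z = (-3 - (-1)·2.2000 - (4)·-0.8000) / (7) = 0.3429
Iteration 2:
  x = (11 - (-1)·-0.8000 - (2)·0.3429) / (5) = 1.9028
  y = (1 - (3)·1.9028 - (2)·0.3429) / (7) = -0.7706
  z = (-3 - (-1)·1.9028 - (4)·-0.7706) / (7) = 0.2836

0.2836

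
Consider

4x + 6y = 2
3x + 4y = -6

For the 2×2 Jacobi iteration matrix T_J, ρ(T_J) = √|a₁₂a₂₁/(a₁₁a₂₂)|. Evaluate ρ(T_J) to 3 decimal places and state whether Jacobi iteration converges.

1.061

a₁₂a₂₁/(a₁₁a₂₂) = (6)·(3) / ((4)·(4)) = 1.125000
ρ = √|1.125000| = √1.125000 = 1.061
ρ > 1, so Jacobi diverges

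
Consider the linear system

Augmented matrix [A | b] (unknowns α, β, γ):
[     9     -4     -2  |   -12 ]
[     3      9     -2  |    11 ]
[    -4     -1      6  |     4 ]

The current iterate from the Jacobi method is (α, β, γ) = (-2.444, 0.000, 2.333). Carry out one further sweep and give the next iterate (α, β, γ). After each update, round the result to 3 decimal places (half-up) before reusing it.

(-0.815, 2.555, -0.963)

One sweep:
  α = (-12 - (-4)·0.000 - (-2)·2.333) / (9) = -0.815
  β = (11 - (3)·-2.444 - (-2)·2.333) / (9) = 2.555
  γ = (4 - (-4)·-2.444 - (-1)·0.000) / (6) = -0.963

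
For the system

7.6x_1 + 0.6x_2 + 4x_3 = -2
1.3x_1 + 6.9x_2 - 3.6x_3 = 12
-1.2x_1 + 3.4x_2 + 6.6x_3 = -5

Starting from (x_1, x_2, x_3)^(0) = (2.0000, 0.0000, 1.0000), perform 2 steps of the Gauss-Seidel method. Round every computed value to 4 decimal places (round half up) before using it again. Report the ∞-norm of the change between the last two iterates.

Iteration 1:
  x_1 = (-2 - (0.6)·0.0000 - (4)·1.0000) / (7.6) = -0.7895
  x_2 = (12 - (1.3)·-0.7895 - (-3.6)·1.0000) / (6.9) = 2.4096
  x_3 = (-5 - (-1.2)·-0.7895 - (3.4)·2.4096) / (6.6) = -2.1424
Iteration 2:
  x_1 = (-2 - (0.6)·2.4096 - (4)·-2.1424) / (7.6) = 0.6742
  x_2 = (12 - (1.3)·0.6742 - (-3.6)·-2.1424) / (6.9) = 0.4943
  x_3 = (-5 - (-1.2)·0.6742 - (3.4)·0.4943) / (6.6) = -0.8896
Change: (1.4637, -1.9153, 1.2528) → max |·| = 1.9153

1.9153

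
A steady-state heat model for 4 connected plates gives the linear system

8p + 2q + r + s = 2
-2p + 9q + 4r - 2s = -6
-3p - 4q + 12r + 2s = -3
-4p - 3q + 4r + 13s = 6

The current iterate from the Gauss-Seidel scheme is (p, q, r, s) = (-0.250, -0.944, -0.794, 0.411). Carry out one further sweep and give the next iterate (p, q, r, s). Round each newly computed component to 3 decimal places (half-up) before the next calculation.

(0.534, -0.104, -0.220, 0.670)

One sweep:
  p = (2 - (2)·-0.944 - (1)·-0.794 - (1)·0.411) / (8) = 0.534
  q = (-6 - (-2)·0.534 - (4)·-0.794 - (-2)·0.411) / (9) = -0.104
  r = (-3 - (-3)·0.534 - (-4)·-0.104 - (2)·0.411) / (12) = -0.220
  s = (6 - (-4)·0.534 - (-3)·-0.104 - (4)·-0.220) / (13) = 0.670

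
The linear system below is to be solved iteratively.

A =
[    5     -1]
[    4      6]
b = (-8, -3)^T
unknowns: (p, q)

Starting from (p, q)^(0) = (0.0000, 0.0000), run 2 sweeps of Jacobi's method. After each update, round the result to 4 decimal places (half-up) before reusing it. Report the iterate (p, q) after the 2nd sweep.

(-1.7000, 0.5667)

Iteration 1:
  p = (-8 - (-1)·0.0000) / (5) = -1.6000
  q = (-3 - (4)·0.0000) / (6) = -0.5000
Iteration 2:
  p = (-8 - (-1)·-0.5000) / (5) = -1.7000
  q = (-3 - (4)·-1.6000) / (6) = 0.5667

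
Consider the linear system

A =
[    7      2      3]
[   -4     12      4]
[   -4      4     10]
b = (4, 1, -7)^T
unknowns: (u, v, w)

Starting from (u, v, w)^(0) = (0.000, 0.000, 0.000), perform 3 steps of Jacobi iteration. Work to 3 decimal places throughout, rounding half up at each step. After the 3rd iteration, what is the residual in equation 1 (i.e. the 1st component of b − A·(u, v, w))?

0.123

Iteration 1:
  u = (4 - (2)·0.000 - (3)·0.000) / (7) = 0.571
  v = (1 - (-4)·0.000 - (4)·0.000) / (12) = 0.083
  w = (-7 - (-4)·0.000 - (4)·0.000) / (10) = -0.700
Iteration 2:
  u = (4 - (2)·0.083 - (3)·-0.700) / (7) = 0.848
  v = (1 - (-4)·0.571 - (4)·-0.700) / (12) = 0.507
  w = (-7 - (-4)·0.571 - (4)·0.083) / (10) = -0.505
Iteration 3:
  u = (4 - (2)·0.507 - (3)·-0.505) / (7) = 0.643
  v = (1 - (-4)·0.848 - (4)·-0.505) / (12) = 0.534
  w = (-7 - (-4)·0.848 - (4)·0.507) / (10) = -0.564
Residual b − A·x = (0.123, -0.580, -0.924)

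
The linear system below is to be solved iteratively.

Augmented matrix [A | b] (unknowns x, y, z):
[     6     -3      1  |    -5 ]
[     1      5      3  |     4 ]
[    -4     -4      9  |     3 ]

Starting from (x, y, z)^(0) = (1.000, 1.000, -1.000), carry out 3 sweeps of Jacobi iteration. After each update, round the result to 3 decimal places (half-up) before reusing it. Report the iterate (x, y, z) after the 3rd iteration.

(-0.915, 0.412, 0.184)

Iteration 1:
  x = (-5 - (-3)·1.000 - (1)·-1.000) / (6) = -0.167
  y = (4 - (1)·1.000 - (3)·-1.000) / (5) = 1.200
  z = (3 - (-4)·1.000 - (-4)·1.000) / (9) = 1.222
Iteration 2:
  x = (-5 - (-3)·1.200 - (1)·1.222) / (6) = -0.437
  y = (4 - (1)·-0.167 - (3)·1.222) / (5) = 0.100
  z = (3 - (-4)·-0.167 - (-4)·1.200) / (9) = 0.792
Iteration 3:
  x = (-5 - (-3)·0.100 - (1)·0.792) / (6) = -0.915
  y = (4 - (1)·-0.437 - (3)·0.792) / (5) = 0.412
  z = (3 - (-4)·-0.437 - (-4)·0.100) / (9) = 0.184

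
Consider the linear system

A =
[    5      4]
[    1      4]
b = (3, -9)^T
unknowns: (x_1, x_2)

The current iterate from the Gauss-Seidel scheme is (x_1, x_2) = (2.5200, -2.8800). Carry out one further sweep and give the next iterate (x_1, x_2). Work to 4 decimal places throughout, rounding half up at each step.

One sweep:
  x_1 = (3 - (4)·-2.8800) / (5) = 2.9040
  x_2 = (-9 - (1)·2.9040) / (4) = -2.9760

(2.9040, -2.9760)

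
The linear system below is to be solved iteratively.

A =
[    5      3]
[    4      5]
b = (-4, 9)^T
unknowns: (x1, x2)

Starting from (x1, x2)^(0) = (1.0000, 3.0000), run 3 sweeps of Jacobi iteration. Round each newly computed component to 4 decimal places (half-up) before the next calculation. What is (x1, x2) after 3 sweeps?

(-3.1280, 2.9200)

Iteration 1:
  x1 = (-4 - (3)·3.0000) / (5) = -2.6000
  x2 = (9 - (4)·1.0000) / (5) = 1.0000
Iteration 2:
  x1 = (-4 - (3)·1.0000) / (5) = -1.4000
  x2 = (9 - (4)·-2.6000) / (5) = 3.8800
Iteration 3:
  x1 = (-4 - (3)·3.8800) / (5) = -3.1280
  x2 = (9 - (4)·-1.4000) / (5) = 2.9200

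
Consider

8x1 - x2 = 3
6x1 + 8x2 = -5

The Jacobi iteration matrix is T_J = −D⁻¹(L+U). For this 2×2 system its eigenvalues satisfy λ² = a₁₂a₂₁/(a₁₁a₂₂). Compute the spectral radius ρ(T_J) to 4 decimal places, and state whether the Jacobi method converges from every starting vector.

0.3062

a₁₂a₂₁/(a₁₁a₂₂) = (-1)·(6) / ((8)·(8)) = -0.093750
ρ = √|-0.093750| = √0.093750 = 0.3062
ρ < 1, so Jacobi converges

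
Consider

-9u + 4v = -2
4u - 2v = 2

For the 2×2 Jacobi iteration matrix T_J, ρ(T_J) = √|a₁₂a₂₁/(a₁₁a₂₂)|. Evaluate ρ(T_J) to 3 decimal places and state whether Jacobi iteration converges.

0.943

a₁₂a₂₁/(a₁₁a₂₂) = (4)·(4) / ((-9)·(-2)) = 0.888889
ρ = √|0.888889| = √0.888889 = 0.943
ρ < 1, so Jacobi converges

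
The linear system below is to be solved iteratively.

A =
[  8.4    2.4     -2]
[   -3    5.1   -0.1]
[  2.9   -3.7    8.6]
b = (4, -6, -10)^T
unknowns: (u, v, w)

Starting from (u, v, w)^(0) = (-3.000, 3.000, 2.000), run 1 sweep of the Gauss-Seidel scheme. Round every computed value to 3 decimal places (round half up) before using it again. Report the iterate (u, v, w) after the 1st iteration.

Iteration 1:
  u = (4 - (2.4)·3.000 - (-2)·2.000) / (8.4) = 0.095
  v = (-6 - (-3)·0.095 - (-0.1)·2.000) / (5.1) = -1.081
  w = (-10 - (2.9)·0.095 - (-3.7)·-1.081) / (8.6) = -1.660

(0.095, -1.081, -1.660)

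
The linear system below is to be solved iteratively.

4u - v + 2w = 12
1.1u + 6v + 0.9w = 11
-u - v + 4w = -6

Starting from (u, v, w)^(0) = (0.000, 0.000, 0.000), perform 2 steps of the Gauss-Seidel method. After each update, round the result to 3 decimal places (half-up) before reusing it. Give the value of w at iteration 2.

Iteration 1:
  u = (12 - (-1)·0.000 - (2)·0.000) / (4) = 3.000
  v = (11 - (1.1)·3.000 - (0.9)·0.000) / (6) = 1.283
  w = (-6 - (-1)·3.000 - (-1)·1.283) / (4) = -0.429
Iteration 2:
  u = (12 - (-1)·1.283 - (2)·-0.429) / (4) = 3.535
  v = (11 - (1.1)·3.535 - (0.9)·-0.429) / (6) = 1.250
  w = (-6 - (-1)·3.535 - (-1)·1.250) / (4) = -0.304

-0.304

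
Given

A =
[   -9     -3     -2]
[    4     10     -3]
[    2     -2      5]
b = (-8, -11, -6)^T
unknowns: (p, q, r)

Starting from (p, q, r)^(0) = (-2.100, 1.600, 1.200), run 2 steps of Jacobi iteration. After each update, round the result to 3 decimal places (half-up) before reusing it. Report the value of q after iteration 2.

Iteration 1:
  p = (-8 - (-3)·1.600 - (-2)·1.200) / (-9) = 0.089
  q = (-11 - (4)·-2.100 - (-3)·1.200) / (10) = 0.100
  r = (-6 - (2)·-2.100 - (-2)·1.600) / (5) = 0.280
Iteration 2:
  p = (-8 - (-3)·0.100 - (-2)·0.280) / (-9) = 0.793
  q = (-11 - (4)·0.089 - (-3)·0.280) / (10) = -1.052
  r = (-6 - (2)·0.089 - (-2)·0.100) / (5) = -1.196

-1.052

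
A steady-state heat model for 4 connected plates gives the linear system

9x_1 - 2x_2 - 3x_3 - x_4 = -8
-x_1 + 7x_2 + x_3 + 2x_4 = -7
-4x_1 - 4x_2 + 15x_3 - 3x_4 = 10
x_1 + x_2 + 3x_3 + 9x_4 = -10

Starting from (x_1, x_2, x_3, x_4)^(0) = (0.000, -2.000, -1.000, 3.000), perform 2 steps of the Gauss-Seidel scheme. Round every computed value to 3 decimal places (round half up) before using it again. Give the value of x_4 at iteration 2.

-0.822

Iteration 1:
  x_1 = (-8 - (-2)·-2.000 - (-3)·-1.000 - (-1)·3.000) / (9) = -1.333
  x_2 = (-7 - (-1)·-1.333 - (1)·-1.000 - (2)·3.000) / (7) = -1.905
  x_3 = (10 - (-4)·-1.333 - (-4)·-1.905 - (-3)·3.000) / (15) = 0.403
  x_4 = (-10 - (1)·-1.333 - (1)·-1.905 - (3)·0.403) / (9) = -0.886
Iteration 2:
  x_1 = (-8 - (-2)·-1.905 - (-3)·0.403 - (-1)·-0.886) / (9) = -1.276
  x_2 = (-7 - (-1)·-1.276 - (1)·0.403 - (2)·-0.886) / (7) = -0.987
  x_3 = (10 - (-4)·-1.276 - (-4)·-0.987 - (-3)·-0.886) / (15) = -0.114
  x_4 = (-10 - (1)·-1.276 - (1)·-0.987 - (3)·-0.114) / (9) = -0.822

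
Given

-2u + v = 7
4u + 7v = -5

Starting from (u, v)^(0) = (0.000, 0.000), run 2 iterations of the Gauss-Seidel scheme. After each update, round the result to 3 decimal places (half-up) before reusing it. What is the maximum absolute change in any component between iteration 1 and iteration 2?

Iteration 1:
  u = (7 - (1)·0.000) / (-2) = -3.500
  v = (-5 - (4)·-3.500) / (7) = 1.286
Iteration 2:
  u = (7 - (1)·1.286) / (-2) = -2.857
  v = (-5 - (4)·-2.857) / (7) = 0.918
Change: (0.643, -0.368) → max |·| = 0.643

0.643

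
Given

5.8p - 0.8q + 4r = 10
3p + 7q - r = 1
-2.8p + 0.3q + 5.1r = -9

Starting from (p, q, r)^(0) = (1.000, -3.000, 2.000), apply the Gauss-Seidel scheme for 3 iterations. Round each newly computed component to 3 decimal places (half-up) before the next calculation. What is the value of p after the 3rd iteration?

1.532

Iteration 1:
  p = (10 - (-0.8)·-3.000 - (4)·2.000) / (5.8) = -0.069
  q = (1 - (3)·-0.069 - (-1)·2.000) / (7) = 0.458
  r = (-9 - (-2.8)·-0.069 - (0.3)·0.458) / (5.1) = -1.830
Iteration 2:
  p = (10 - (-0.8)·0.458 - (4)·-1.830) / (5.8) = 3.049
  q = (1 - (3)·3.049 - (-1)·-1.830) / (7) = -1.425
  r = (-9 - (-2.8)·3.049 - (0.3)·-1.425) / (5.1) = -0.007
Iteration 3:
  p = (10 - (-0.8)·-1.425 - (4)·-0.007) / (5.8) = 1.532
  q = (1 - (3)·1.532 - (-1)·-0.007) / (7) = -0.515
  r = (-9 - (-2.8)·1.532 - (0.3)·-0.515) / (5.1) = -0.893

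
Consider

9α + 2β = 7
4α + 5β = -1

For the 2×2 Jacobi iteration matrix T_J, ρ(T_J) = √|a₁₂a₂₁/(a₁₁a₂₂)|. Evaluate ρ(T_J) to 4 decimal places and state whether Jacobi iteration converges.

0.4216

a₁₂a₂₁/(a₁₁a₂₂) = (2)·(4) / ((9)·(5)) = 0.177778
ρ = √|0.177778| = √0.177778 = 0.4216
ρ < 1, so Jacobi converges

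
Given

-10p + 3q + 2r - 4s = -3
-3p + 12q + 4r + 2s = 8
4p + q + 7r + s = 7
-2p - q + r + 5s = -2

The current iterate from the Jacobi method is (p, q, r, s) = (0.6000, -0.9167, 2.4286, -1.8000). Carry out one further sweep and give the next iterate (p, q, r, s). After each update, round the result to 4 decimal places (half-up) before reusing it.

(1.2307, 0.3071, 1.0452, -0.8291)

One sweep:
  p = (-3 - (3)·-0.9167 - (2)·2.4286 - (-4)·-1.8000) / (-10) = 1.2307
  q = (8 - (-3)·0.6000 - (4)·2.4286 - (2)·-1.8000) / (12) = 0.3071
  r = (7 - (4)·0.6000 - (1)·-0.9167 - (1)·-1.8000) / (7) = 1.0452
  s = (-2 - (-2)·0.6000 - (-1)·-0.9167 - (1)·2.4286) / (5) = -0.8291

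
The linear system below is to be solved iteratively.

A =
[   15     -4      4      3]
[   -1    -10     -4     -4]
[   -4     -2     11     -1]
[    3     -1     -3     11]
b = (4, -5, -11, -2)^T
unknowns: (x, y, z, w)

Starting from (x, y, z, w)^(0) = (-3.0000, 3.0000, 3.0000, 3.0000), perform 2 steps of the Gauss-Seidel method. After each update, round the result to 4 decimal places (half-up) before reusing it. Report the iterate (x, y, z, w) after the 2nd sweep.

Iteration 1:
  x = (4 - (-4)·3.0000 - (4)·3.0000 - (3)·3.0000) / (15) = -0.3333
  y = (-5 - (-1)·-0.3333 - (-4)·3.0000 - (-4)·3.0000) / (-10) = -1.8667
  z = (-11 - (-4)·-0.3333 - (-2)·-1.8667 - (-1)·3.0000) / (11) = -1.1879
  w = (-2 - (3)·-0.3333 - (-1)·-1.8667 - (-3)·-1.1879) / (11) = -0.5846
Iteration 2:
  x = (4 - (-4)·-1.8667 - (4)·-1.1879 - (3)·-0.5846) / (15) = 0.2026
  y = (-5 - (-1)·0.2026 - (-4)·-1.1879 - (-4)·-0.5846) / (-10) = 1.1887
  z = (-11 - (-4)·0.2026 - (-2)·1.1887 - (-1)·-0.5846) / (11) = -0.7633
  w = (-2 - (3)·0.2026 - (-1)·1.1887 - (-3)·-0.7633) / (11) = -0.3372

(0.2026, 1.1887, -0.7633, -0.3372)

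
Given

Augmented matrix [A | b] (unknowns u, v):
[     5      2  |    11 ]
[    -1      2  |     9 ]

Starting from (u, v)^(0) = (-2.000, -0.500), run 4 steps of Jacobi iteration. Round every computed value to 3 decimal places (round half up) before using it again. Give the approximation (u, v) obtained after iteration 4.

(0.240, 4.460)

Iteration 1:
  u = (11 - (2)·-0.500) / (5) = 2.400
  v = (9 - (-1)·-2.000) / (2) = 3.500
Iteration 2:
  u = (11 - (2)·3.500) / (5) = 0.800
  v = (9 - (-1)·2.400) / (2) = 5.700
Iteration 3:
  u = (11 - (2)·5.700) / (5) = -0.080
  v = (9 - (-1)·0.800) / (2) = 4.900
Iteration 4:
  u = (11 - (2)·4.900) / (5) = 0.240
  v = (9 - (-1)·-0.080) / (2) = 4.460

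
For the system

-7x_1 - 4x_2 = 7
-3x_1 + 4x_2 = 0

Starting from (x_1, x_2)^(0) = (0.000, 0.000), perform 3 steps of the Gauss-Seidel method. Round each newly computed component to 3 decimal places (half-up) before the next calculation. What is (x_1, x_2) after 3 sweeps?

Iteration 1:
  x_1 = (7 - (-4)·0.000) / (-7) = -1.000
  x_2 = (0 - (-3)·-1.000) / (4) = -0.750
Iteration 2:
  x_1 = (7 - (-4)·-0.750) / (-7) = -0.571
  x_2 = (0 - (-3)·-0.571) / (4) = -0.428
Iteration 3:
  x_1 = (7 - (-4)·-0.428) / (-7) = -0.755
  x_2 = (0 - (-3)·-0.755) / (4) = -0.566

(-0.755, -0.566)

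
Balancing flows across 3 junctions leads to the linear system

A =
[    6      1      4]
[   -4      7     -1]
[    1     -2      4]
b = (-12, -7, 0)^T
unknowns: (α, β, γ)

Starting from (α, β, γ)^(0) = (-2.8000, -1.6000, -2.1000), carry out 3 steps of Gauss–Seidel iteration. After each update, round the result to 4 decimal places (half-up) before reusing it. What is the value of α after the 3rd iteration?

-1.2967

Iteration 1:
  α = (-12 - (1)·-1.6000 - (4)·-2.1000) / (6) = -0.3333
  β = (-7 - (-4)·-0.3333 - (-1)·-2.1000) / (7) = -1.4905
  γ = (0 - (1)·-0.3333 - (-2)·-1.4905) / (4) = -0.6619
Iteration 2:
  α = (-12 - (1)·-1.4905 - (4)·-0.6619) / (6) = -1.3103
  β = (-7 - (-4)·-1.3103 - (-1)·-0.6619) / (7) = -1.8433
  γ = (0 - (1)·-1.3103 - (-2)·-1.8433) / (4) = -0.5941
Iteration 3:
  α = (-12 - (1)·-1.8433 - (4)·-0.5941) / (6) = -1.2967
  β = (-7 - (-4)·-1.2967 - (-1)·-0.5941) / (7) = -1.8258
  γ = (0 - (1)·-1.2967 - (-2)·-1.8258) / (4) = -0.5887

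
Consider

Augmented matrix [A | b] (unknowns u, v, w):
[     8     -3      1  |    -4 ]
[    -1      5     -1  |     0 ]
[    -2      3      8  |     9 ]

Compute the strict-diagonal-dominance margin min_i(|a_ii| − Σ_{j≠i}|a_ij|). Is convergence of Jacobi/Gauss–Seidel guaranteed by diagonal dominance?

3

row 1: |8| − (3+1) = 4
row 2: |5| − (1+1) = 3
row 3: |8| − (2+3) = 3
minimum over rows = 3 → strictly diagonally dominant (convergence guaranteed)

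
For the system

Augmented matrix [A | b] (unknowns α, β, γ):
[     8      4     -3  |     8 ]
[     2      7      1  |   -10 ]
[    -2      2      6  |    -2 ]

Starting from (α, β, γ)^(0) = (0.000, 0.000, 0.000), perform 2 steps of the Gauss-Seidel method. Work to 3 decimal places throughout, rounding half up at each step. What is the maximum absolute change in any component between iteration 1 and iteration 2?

Iteration 1:
  α = (8 - (4)·0.000 - (-3)·0.000) / (8) = 1.000
  β = (-10 - (2)·1.000 - (1)·0.000) / (7) = -1.714
  γ = (-2 - (-2)·1.000 - (2)·-1.714) / (6) = 0.571
Iteration 2:
  α = (8 - (4)·-1.714 - (-3)·0.571) / (8) = 2.071
  β = (-10 - (2)·2.071 - (1)·0.571) / (7) = -2.102
  γ = (-2 - (-2)·2.071 - (2)·-2.102) / (6) = 1.058
Change: (1.071, -0.388, 0.487) → max |·| = 1.071

1.071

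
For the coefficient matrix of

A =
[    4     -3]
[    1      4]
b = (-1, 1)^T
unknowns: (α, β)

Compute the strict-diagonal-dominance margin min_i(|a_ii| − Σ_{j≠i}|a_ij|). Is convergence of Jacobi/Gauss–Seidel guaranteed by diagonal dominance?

1

row 1: |4| − (3) = 1
row 2: |4| − (1) = 3
minimum over rows = 1 → strictly diagonally dominant (convergence guaranteed)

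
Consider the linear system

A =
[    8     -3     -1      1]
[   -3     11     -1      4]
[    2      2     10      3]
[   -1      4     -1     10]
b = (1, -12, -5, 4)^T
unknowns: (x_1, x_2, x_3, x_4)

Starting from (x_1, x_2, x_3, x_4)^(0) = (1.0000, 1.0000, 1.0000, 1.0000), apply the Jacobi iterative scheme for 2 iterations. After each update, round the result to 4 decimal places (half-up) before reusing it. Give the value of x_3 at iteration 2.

-0.4418

Iteration 1:
  x_1 = (1 - (-3)·1.0000 - (-1)·1.0000 - (1)·1.0000) / (8) = 0.5000
  x_2 = (-12 - (-3)·1.0000 - (-1)·1.0000 - (4)·1.0000) / (11) = -1.0909
  x_3 = (-5 - (2)·1.0000 - (2)·1.0000 - (3)·1.0000) / (10) = -1.2000
  x_4 = (4 - (-1)·1.0000 - (4)·1.0000 - (-1)·1.0000) / (10) = 0.2000
Iteration 2:
  x_1 = (1 - (-3)·-1.0909 - (-1)·-1.2000 - (1)·0.2000) / (8) = -0.4591
  x_2 = (-12 - (-3)·0.5000 - (-1)·-1.2000 - (4)·0.2000) / (11) = -1.1364
  x_3 = (-5 - (2)·0.5000 - (2)·-1.0909 - (3)·0.2000) / (10) = -0.4418
  x_4 = (4 - (-1)·0.5000 - (4)·-1.0909 - (-1)·-1.2000) / (10) = 0.7664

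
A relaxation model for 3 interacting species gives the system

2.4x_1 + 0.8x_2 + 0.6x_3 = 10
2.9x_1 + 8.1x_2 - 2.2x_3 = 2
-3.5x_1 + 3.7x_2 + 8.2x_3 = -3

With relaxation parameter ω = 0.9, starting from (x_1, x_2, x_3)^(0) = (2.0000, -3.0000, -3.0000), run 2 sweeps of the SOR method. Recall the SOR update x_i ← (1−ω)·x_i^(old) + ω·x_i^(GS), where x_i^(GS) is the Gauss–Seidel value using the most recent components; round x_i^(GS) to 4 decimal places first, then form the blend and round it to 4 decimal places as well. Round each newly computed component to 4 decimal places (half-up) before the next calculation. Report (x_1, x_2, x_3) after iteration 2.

(4.5072, -0.8670, 2.0088)

Iteration 1:
  x_1: GS value = (10 - (0.8)·-3.0000 - (0.6)·-3.0000) / (2.4) = 5.9167;  x_1 ← (1−ω)·2.0000 + ω·5.9167 = 5.5250
  x_2: GS value = (2 - (2.9)·5.5250 - (-2.2)·-3.0000) / (8.1) = -2.5460;  x_2 ← (1−ω)·-3.0000 + ω·-2.5460 = -2.5914
  x_3: GS value = (-3 - (-3.5)·5.5250 - (3.7)·-2.5914) / (8.2) = 3.1617;  x_3 ← (1−ω)·-3.0000 + ω·3.1617 = 2.5455
Iteration 2:
  x_1: GS value = (10 - (0.8)·-2.5914 - (0.6)·2.5455) / (2.4) = 4.3941;  x_1 ← (1−ω)·5.5250 + ω·4.3941 = 4.5072
  x_2: GS value = (2 - (2.9)·4.5072 - (-2.2)·2.5455) / (8.1) = -0.6754;  x_2 ← (1−ω)·-2.5914 + ω·-0.6754 = -0.8670
  x_3: GS value = (-3 - (-3.5)·4.5072 - (3.7)·-0.8670) / (8.2) = 1.9492;  x_3 ← (1−ω)·2.5455 + ω·1.9492 = 2.0088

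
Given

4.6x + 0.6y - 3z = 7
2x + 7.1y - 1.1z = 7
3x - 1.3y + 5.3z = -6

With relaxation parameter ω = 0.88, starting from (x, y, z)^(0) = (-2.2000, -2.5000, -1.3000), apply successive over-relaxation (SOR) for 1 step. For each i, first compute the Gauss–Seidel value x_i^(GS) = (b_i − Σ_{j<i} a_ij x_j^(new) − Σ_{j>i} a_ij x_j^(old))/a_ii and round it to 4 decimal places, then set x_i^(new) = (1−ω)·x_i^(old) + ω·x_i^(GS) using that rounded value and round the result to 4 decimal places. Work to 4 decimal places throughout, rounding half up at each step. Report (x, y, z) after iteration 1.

(0.6160, 0.2377, -1.4078)

Iteration 1:
  x: GS value = (7 - (0.6)·-2.5000 - (-3)·-1.3000) / (4.6) = 1.0000;  x ← (1−ω)·-2.2000 + ω·1.0000 = 0.6160
  y: GS value = (7 - (2)·0.6160 - (-1.1)·-1.3000) / (7.1) = 0.6110;  y ← (1−ω)·-2.5000 + ω·0.6110 = 0.2377
  z: GS value = (-6 - (3)·0.6160 - (-1.3)·0.2377) / (5.3) = -1.4225;  z ← (1−ω)·-1.3000 + ω·-1.4225 = -1.4078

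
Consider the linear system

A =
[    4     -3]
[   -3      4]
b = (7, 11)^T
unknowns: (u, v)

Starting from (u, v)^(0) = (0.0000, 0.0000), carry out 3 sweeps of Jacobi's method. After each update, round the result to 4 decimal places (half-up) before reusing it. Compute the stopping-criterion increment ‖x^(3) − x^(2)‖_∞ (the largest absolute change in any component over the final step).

1.5469

Iteration 1:
  u = (7 - (-3)·0.0000) / (4) = 1.7500
  v = (11 - (-3)·0.0000) / (4) = 2.7500
Iteration 2:
  u = (7 - (-3)·2.7500) / (4) = 3.8125
  v = (11 - (-3)·1.7500) / (4) = 4.0625
Iteration 3:
  u = (7 - (-3)·4.0625) / (4) = 4.7969
  v = (11 - (-3)·3.8125) / (4) = 5.6094
Change: (0.9844, 1.5469) → max |·| = 1.5469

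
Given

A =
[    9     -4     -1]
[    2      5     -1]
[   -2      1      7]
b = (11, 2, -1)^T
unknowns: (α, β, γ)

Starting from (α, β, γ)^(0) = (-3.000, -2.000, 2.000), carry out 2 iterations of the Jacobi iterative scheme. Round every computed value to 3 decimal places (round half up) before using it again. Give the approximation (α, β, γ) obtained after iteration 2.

Iteration 1:
  α = (11 - (-4)·-2.000 - (-1)·2.000) / (9) = 0.556
  β = (2 - (2)·-3.000 - (-1)·2.000) / (5) = 2.000
  γ = (-1 - (-2)·-3.000 - (1)·-2.000) / (7) = -0.714
Iteration 2:
  α = (11 - (-4)·2.000 - (-1)·-0.714) / (9) = 2.032
  β = (2 - (2)·0.556 - (-1)·-0.714) / (5) = 0.035
  γ = (-1 - (-2)·0.556 - (1)·2.000) / (7) = -0.270

(2.032, 0.035, -0.270)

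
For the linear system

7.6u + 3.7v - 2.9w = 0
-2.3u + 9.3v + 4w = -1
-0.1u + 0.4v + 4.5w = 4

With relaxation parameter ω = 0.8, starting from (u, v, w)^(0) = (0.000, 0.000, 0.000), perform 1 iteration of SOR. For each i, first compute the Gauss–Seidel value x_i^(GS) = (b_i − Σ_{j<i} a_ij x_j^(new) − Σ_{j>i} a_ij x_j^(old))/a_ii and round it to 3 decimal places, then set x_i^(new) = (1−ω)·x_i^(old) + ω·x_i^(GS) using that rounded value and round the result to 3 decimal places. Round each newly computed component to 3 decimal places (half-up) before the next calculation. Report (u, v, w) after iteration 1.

Iteration 1:
  u: GS value = (0 - (3.7)·0.000 - (-2.9)·0.000) / (7.6) = 0.000;  u ← (1−ω)·0.000 + ω·0.000 = 0.000
  v: GS value = (-1 - (-2.3)·0.000 - (4)·0.000) / (9.3) = -0.108;  v ← (1−ω)·0.000 + ω·-0.108 = -0.086
  w: GS value = (4 - (-0.1)·0.000 - (0.4)·-0.086) / (4.5) = 0.897;  w ← (1−ω)·0.000 + ω·0.897 = 0.718

(0.000, -0.086, 0.718)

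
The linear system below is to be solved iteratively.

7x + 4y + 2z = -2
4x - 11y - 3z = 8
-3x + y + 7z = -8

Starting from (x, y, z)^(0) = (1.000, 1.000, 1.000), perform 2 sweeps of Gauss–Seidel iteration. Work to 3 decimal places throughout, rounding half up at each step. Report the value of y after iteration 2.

Iteration 1:
  x = (-2 - (4)·1.000 - (2)·1.000) / (7) = -1.143
  y = (8 - (4)·-1.143 - (-3)·1.000) / (-11) = -1.416
  z = (-8 - (-3)·-1.143 - (1)·-1.416) / (7) = -1.430
Iteration 2:
  x = (-2 - (4)·-1.416 - (2)·-1.430) / (7) = 0.932
  y = (8 - (4)·0.932 - (-3)·-1.430) / (-11) = 0.002
  z = (-8 - (-3)·0.932 - (1)·0.002) / (7) = -0.744

0.002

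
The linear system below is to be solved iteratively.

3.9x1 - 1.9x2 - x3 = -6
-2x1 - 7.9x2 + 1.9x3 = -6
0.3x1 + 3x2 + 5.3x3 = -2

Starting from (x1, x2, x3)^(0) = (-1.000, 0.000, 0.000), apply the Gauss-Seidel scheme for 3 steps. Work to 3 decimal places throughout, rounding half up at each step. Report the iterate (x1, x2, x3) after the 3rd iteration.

Iteration 1:
  x1 = (-6 - (-1.9)·0.000 - (-1)·0.000) / (3.9) = -1.538
  x2 = (-6 - (-2)·-1.538 - (1.9)·0.000) / (-7.9) = 1.149
  x3 = (-2 - (0.3)·-1.538 - (3)·1.149) / (5.3) = -0.941
Iteration 2:
  x1 = (-6 - (-1.9)·1.149 - (-1)·-0.941) / (3.9) = -1.220
  x2 = (-6 - (-2)·-1.220 - (1.9)·-0.941) / (-7.9) = 0.842
  x3 = (-2 - (0.3)·-1.220 - (3)·0.842) / (5.3) = -0.785
Iteration 3:
  x1 = (-6 - (-1.9)·0.842 - (-1)·-0.785) / (3.9) = -1.330
  x2 = (-6 - (-2)·-1.330 - (1.9)·-0.785) / (-7.9) = 0.907
  x3 = (-2 - (0.3)·-1.330 - (3)·0.907) / (5.3) = -0.815

(-1.330, 0.907, -0.815)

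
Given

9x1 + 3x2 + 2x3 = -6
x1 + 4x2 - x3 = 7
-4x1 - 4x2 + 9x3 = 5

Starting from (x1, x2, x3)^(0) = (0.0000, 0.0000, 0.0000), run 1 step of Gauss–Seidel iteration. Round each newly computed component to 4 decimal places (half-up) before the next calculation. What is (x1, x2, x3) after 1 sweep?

Iteration 1:
  x1 = (-6 - (3)·0.0000 - (2)·0.0000) / (9) = -0.6667
  x2 = (7 - (1)·-0.6667 - (-1)·0.0000) / (4) = 1.9167
  x3 = (5 - (-4)·-0.6667 - (-4)·1.9167) / (9) = 1.1111

(-0.6667, 1.9167, 1.1111)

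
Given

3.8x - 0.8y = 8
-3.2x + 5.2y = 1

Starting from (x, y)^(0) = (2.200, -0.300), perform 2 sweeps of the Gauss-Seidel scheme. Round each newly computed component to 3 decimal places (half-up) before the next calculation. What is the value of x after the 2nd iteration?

Iteration 1:
  x = (8 - (-0.8)·-0.300) / (3.8) = 2.042
  y = (1 - (-3.2)·2.042) / (5.2) = 1.449
Iteration 2:
  x = (8 - (-0.8)·1.449) / (3.8) = 2.410
  y = (1 - (-3.2)·2.410) / (5.2) = 1.675

2.410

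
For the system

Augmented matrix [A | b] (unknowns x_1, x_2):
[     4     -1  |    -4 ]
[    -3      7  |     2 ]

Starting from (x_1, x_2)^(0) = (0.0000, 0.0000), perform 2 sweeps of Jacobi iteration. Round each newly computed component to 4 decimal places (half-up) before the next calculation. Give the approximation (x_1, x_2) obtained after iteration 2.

Iteration 1:
  x_1 = (-4 - (-1)·0.0000) / (4) = -1.0000
  x_2 = (2 - (-3)·0.0000) / (7) = 0.2857
Iteration 2:
  x_1 = (-4 - (-1)·0.2857) / (4) = -0.9286
  x_2 = (2 - (-3)·-1.0000) / (7) = -0.1429

(-0.9286, -0.1429)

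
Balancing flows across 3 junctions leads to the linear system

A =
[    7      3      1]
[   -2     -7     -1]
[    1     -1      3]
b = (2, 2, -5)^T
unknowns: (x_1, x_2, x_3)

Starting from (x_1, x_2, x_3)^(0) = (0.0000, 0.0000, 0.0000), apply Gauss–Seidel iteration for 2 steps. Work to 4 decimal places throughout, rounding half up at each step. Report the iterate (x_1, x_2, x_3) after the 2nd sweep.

Iteration 1:
  x_1 = (2 - (3)·0.0000 - (1)·0.0000) / (7) = 0.2857
  x_2 = (2 - (-2)·0.2857 - (-1)·0.0000) / (-7) = -0.3673
  x_3 = (-5 - (1)·0.2857 - (-1)·-0.3673) / (3) = -1.8843
Iteration 2:
  x_1 = (2 - (3)·-0.3673 - (1)·-1.8843) / (7) = 0.7123
  x_2 = (2 - (-2)·0.7123 - (-1)·-1.8843) / (-7) = -0.2200
  x_3 = (-5 - (1)·0.7123 - (-1)·-0.2200) / (3) = -1.9774

(0.7123, -0.2200, -1.9774)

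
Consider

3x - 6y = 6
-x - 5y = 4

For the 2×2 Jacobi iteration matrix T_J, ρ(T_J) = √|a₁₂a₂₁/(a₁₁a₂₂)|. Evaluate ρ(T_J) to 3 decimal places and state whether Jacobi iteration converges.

a₁₂a₂₁/(a₁₁a₂₂) = (-6)·(-1) / ((3)·(-5)) = -0.400000
ρ = √|-0.400000| = √0.400000 = 0.632
ρ < 1, so Jacobi converges

0.632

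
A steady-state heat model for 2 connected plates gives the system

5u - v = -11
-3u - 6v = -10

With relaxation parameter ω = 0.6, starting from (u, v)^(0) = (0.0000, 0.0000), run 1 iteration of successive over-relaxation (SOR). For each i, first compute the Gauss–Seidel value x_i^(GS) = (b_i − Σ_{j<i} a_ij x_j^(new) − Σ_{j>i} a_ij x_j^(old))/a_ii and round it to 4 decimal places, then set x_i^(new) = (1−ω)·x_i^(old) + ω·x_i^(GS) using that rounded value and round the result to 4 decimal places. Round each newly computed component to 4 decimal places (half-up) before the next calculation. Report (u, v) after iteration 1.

(-1.3200, 1.3960)

Iteration 1:
  u: GS value = (-11 - (-1)·0.0000) / (5) = -2.2000;  u ← (1−ω)·0.0000 + ω·-2.2000 = -1.3200
  v: GS value = (-10 - (-3)·-1.3200) / (-6) = 2.3267;  v ← (1−ω)·0.0000 + ω·2.3267 = 1.3960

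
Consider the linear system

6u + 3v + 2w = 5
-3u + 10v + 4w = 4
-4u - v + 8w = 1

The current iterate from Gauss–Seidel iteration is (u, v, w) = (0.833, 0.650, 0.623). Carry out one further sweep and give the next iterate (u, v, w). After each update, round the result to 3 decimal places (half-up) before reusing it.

One sweep:
  u = (5 - (3)·0.650 - (2)·0.623) / (6) = 0.301
  v = (4 - (-3)·0.301 - (4)·0.623) / (10) = 0.241
  w = (1 - (-4)·0.301 - (-1)·0.241) / (8) = 0.306

(0.301, 0.241, 0.306)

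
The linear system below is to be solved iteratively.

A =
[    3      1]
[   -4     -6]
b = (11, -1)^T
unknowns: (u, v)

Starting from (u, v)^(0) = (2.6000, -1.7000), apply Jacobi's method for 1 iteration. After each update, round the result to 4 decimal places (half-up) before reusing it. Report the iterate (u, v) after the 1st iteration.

(4.2333, -1.5667)

Iteration 1:
  u = (11 - (1)·-1.7000) / (3) = 4.2333
  v = (-1 - (-4)·2.6000) / (-6) = -1.5667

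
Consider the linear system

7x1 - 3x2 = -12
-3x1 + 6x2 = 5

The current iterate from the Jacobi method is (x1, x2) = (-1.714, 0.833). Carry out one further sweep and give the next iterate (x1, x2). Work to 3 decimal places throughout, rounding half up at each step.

(-1.357, -0.024)

One sweep:
  x1 = (-12 - (-3)·0.833) / (7) = -1.357
  x2 = (5 - (-3)·-1.714) / (6) = -0.024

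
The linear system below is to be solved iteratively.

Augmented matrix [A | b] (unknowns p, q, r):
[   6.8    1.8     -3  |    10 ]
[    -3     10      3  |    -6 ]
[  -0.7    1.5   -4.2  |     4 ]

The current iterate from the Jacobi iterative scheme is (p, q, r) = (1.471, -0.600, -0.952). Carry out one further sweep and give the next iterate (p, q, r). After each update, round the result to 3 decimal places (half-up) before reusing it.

(1.209, 0.127, -1.412)

One sweep:
  p = (10 - (1.8)·-0.600 - (-3)·-0.952) / (6.8) = 1.209
  q = (-6 - (-3)·1.471 - (3)·-0.952) / (10) = 0.127
  r = (4 - (-0.7)·1.471 - (1.5)·-0.600) / (-4.2) = -1.412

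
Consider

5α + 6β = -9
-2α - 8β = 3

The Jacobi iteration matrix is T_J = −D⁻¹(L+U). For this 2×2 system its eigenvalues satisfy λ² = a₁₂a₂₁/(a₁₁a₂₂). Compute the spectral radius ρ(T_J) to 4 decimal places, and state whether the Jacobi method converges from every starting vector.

0.5477

a₁₂a₂₁/(a₁₁a₂₂) = (6)·(-2) / ((5)·(-8)) = 0.300000
ρ = √|0.300000| = √0.300000 = 0.5477
ρ < 1, so Jacobi converges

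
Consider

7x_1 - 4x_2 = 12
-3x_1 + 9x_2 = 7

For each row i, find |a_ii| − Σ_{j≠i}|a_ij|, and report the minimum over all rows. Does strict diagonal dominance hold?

row 1: |7| − (4) = 3
row 2: |9| − (3) = 6
minimum over rows = 3 → strictly diagonally dominant (convergence guaranteed)

3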